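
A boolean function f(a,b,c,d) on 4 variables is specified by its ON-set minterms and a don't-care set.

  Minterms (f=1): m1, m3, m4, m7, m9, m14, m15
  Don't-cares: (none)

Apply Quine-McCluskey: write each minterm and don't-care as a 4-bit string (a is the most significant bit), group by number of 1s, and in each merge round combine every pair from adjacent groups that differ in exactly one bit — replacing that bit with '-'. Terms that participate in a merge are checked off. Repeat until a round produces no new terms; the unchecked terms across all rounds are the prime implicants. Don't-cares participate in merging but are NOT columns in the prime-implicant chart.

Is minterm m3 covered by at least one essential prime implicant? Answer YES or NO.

[col 0] 0001*, 0011*, 0100, 0111*, 1001*, 1110*, 1111*
[col 1] -001, -111, 0-11, 00-1, 111-
Prime implicants: -001, -111, 0-11, 00-1, 0100, 111-
PI chart (minterm → PIs covering it):
  1 | -001,00-1
  3 | 0-11,00-1
  4 | 0100  (sole → essential)
  7 | -111,0-11
  9 | -001  (sole → essential)
  14 | 111-  (sole → essential)
  15 | -111,111-
Essential prime implicants: -001, 0100, 111-

NO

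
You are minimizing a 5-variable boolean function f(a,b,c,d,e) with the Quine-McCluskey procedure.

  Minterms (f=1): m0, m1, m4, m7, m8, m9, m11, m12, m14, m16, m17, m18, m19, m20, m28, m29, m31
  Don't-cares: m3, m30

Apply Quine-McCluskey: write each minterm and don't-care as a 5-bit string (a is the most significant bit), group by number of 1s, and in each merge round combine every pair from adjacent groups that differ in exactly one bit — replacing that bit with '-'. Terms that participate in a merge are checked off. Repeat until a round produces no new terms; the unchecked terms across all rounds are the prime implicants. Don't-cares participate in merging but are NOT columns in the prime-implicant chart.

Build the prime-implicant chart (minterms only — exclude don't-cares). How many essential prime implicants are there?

Round 0: 00000✓ 00001✓ 00011✓ 00100✓ 00111✓ 01000✓ 01001✓ 01011✓ 01100✓ 01110✓ 10000✓ 10001✓ 10010✓ 10011✓ 10100✓ 11100✓ 11101✓ 11110✓ 11111✓
Round 1: -0000✓ -0001✓ -0011✓ -0100✓ -1100✓ -1110✓ 0-000✓ 0-001✓ 0-011✓ 0-100✓ 00-00✓ 00-11 000-1✓ 0000-✓ 01-00✓ 010-1✓ 0100-✓ 011-0✓ 1-100✓ 10-00✓ 100-0✓ 100-1✓ 1000-✓ 1001-✓ 111-0✓ 111-1✓ 1110-✓ 1111-✓
Round 2: --100 -0-00 -00-1 -000- -11-0 0--00 0-0-1 0-00- 100-- 111--
PIs = {--100, -0-00, -00-1, -000-, -11-0, 0--00, 0-0-1, 0-00-, 00-11, 100--, 111--}
Coverage chart:
  m0: -0-00,-000-,0--00,0-00-
  m1: -00-1,-000-,0-0-1,0-00-
  m4: --100,-0-00,0--00
  m7: 00-11 ←essential
  m8: 0--00,0-00-
  m9: 0-0-1,0-00-
  m11: 0-0-1 ←essential
  m12: --100,-11-0,0--00
  m14: -11-0 ←essential
  m16: -0-00,-000-,100--
  m17: -00-1,-000-,100--
  m18: 100-- ←essential
  m19: -00-1,100--
  m20: --100,-0-00
  m28: --100,-11-0,111--
  m29: 111-- ←essential
  m31: 111-- ←essential
Essential: -11-0, 0-0-1, 00-11, 100--, 111--

5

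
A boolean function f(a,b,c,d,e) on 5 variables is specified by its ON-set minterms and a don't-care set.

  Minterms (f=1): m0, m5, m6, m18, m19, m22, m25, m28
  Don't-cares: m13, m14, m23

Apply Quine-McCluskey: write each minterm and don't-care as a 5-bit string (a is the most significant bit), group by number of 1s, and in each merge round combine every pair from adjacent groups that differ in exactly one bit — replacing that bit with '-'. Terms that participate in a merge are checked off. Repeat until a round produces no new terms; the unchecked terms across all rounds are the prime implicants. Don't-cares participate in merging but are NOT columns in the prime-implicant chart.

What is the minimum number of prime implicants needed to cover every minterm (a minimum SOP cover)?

[col 0] 00000, 00101*, 00110*, 01101*, 01110*, 10010*, 10011*, 10110*, 10111*, 11001, 11100
[col 1] -0110, 0-101, 0-110, 10-10*, 10-11*, 1001-*, 1011-*
[col 2] 10-1-
Prime implicants: -0110, 0-101, 0-110, 00000, 10-1-, 11001, 11100
PI chart (minterm → PIs covering it):
  0 | 00000  (sole → essential)
  5 | 0-101  (sole → essential)
  6 | -0110,0-110
  18 | 10-1-  (sole → essential)
  19 | 10-1-  (sole → essential)
  22 | -0110,10-1-
  25 | 11001  (sole → essential)
  28 | 11100  (sole → essential)
Essential prime implicants: 0-101, 00000, 10-1-, 11001, 11100
Petrick residual → -0110
Minimum SOP uses 6 PIs: b'cde' + a'cd'e + a'b'c'd'e' + ab'd + abc'd'e + abcd'e'

6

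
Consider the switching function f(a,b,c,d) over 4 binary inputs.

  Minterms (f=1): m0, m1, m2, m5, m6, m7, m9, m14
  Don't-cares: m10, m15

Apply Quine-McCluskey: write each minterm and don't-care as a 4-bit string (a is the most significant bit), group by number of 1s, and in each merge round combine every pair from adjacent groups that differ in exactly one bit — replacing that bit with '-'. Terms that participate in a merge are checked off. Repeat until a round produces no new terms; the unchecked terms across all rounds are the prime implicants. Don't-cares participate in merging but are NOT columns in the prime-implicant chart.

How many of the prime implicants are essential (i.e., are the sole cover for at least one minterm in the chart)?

[col 0] 0000*, 0001*, 0010*, 0101*, 0110*, 0111*, 1001*, 1010*, 1110*, 1111*
[col 1] -001, -010*, -110*, -111*, 0-01, 0-10*, 00-0, 000-, 01-1, 011-*, 1-10*, 111-*
[col 2] --10, -11-
Prime implicants: --10, -001, -11-, 0-01, 00-0, 000-, 01-1
PI chart (minterm → PIs covering it):
  0 | 00-0,000-
  1 | -001,0-01,000-
  2 | --10,00-0
  5 | 0-01,01-1
  6 | --10,-11-
  7 | -11-,01-1
  9 | -001  (sole → essential)
  14 | --10,-11-
Essential prime implicants: -001

1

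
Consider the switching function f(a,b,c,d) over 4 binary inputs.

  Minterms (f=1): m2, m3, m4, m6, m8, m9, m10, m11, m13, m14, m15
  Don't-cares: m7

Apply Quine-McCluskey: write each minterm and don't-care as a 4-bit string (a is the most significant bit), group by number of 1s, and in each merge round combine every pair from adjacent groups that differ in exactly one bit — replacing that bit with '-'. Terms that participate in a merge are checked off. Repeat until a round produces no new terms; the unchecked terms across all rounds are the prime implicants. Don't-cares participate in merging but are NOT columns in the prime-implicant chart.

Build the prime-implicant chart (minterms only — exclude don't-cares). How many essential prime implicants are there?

4

size-2^0 implicants → 0010(✓)  0011(✓)  0100(✓)  0110(✓)  0111(✓)  1000(✓)  1001(✓)  1010(✓)  1011(✓)  1101(✓)  1110(✓)  1111(✓)
size-2^1 implicants → -010(✓)  -011(✓)  -110(✓)  -111(✓)  0-10(✓)  0-11(✓)  001-(✓)  01-0  011-(✓)  1-01(✓)  1-10(✓)  1-11(✓)  10-0(✓)  10-1(✓)  100-(✓)  101-(✓)  11-1(✓)  111-(✓)
size-2^2 implicants → --10(✓)  --11(✓)  -01-(✓)  -11-(✓)  0-1-(✓)  1--1  1-1-(✓)  10--
size-2^3 implicants → --1-
Unchecked terms (primes): --1-, 01-0, 1--1, 10--
Minterm coverage:
  m2 ⊆ --1- [E]
  m3 ⊆ --1- [E]
  m4 ⊆ 01-0 [E]
  m6 ⊆ --1-,01-0
  m8 ⊆ 10-- [E]
  m9 ⊆ 1--1,10--
  m10 ⊆ --1-,10--
  m11 ⊆ --1-,1--1,10--
  m13 ⊆ 1--1 [E]
  m14 ⊆ --1- [E]
  m15 ⊆ --1-,1--1
E = {--1-, 01-0, 1--1, 10--}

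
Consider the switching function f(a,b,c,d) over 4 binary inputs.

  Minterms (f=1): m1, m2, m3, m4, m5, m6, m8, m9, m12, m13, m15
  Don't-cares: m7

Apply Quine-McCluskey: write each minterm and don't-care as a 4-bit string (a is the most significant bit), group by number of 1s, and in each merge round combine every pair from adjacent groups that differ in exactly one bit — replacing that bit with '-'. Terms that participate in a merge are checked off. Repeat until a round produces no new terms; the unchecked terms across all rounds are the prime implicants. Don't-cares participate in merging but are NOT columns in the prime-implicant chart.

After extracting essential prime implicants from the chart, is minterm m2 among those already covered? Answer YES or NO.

YES

[col 0] 0001*, 0010*, 0011*, 0100*, 0101*, 0110*, 0111*, 1000*, 1001*, 1100*, 1101*, 1111*
[col 1] -001*, -100*, -101*, -111*, 0-01*, 0-10*, 0-11*, 00-1*, 001-*, 01-0*, 01-1*, 010-*, 011-*, 1-00*, 1-01*, 100-*, 11-1*, 110-*
[col 2] --01, -1-1, -10-, 0--1, 0-1-, 01--, 1-0-
Prime implicants: --01, -1-1, -10-, 0--1, 0-1-, 01--, 1-0-
PI chart (minterm → PIs covering it):
  1 | --01,0--1
  2 | 0-1-  (sole → essential)
  3 | 0--1,0-1-
  4 | -10-,01--
  5 | --01,-1-1,-10-,0--1,01--
  6 | 0-1-,01--
  8 | 1-0-  (sole → essential)
  9 | --01,1-0-
  12 | -10-,1-0-
  13 | --01,-1-1,-10-,1-0-
  15 | -1-1  (sole → essential)
Essential prime implicants: -1-1, 0-1-, 1-0-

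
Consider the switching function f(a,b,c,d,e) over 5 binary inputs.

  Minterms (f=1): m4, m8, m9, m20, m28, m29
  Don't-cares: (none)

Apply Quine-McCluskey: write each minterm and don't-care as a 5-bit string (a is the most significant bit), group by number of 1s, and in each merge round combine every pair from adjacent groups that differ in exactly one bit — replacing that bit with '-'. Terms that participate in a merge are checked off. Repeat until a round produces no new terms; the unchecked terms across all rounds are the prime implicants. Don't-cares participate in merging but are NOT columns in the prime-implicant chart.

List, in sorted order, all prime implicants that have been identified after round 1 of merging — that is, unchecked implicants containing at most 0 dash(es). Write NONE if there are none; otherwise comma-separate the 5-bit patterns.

NONE

size-2^0 implicants → 00100(✓)  01000(✓)  01001(✓)  10100(✓)  11100(✓)  11101(✓)
size-2^1 implicants → -0100  0100-  1-100  1110-
Unchecked terms (primes): -0100, 0100-, 1-100, 1110-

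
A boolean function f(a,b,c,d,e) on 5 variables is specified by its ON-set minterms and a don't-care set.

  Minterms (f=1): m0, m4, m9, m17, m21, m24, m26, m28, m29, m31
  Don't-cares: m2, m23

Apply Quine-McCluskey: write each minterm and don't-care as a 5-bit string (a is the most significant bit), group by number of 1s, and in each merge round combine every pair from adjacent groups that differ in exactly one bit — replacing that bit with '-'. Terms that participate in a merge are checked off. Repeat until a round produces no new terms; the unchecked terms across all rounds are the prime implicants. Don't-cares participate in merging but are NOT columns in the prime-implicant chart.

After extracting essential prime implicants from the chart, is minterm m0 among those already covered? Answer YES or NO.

Round 0: 00000✓ 00010✓ 00100✓ 01001 10001✓ 10101✓ 10111✓ 11000✓ 11010✓ 11100✓ 11101✓ 11111✓
Round 1: 00-00 000-0 1-101✓ 1-111✓ 10-01 101-1✓ 11-00 110-0 111-1✓ 1110-
Round 2: 1-1-1
PIs = {00-00, 000-0, 01001, 1-1-1, 10-01, 11-00, 110-0, 1110-}
Coverage chart:
  m0: 00-00,000-0
  m4: 00-00 ←essential
  m9: 01001 ←essential
  m17: 10-01 ←essential
  m21: 1-1-1,10-01
  m24: 11-00,110-0
  m26: 110-0 ←essential
  m28: 11-00,1110-
  m29: 1-1-1,1110-
  m31: 1-1-1 ←essential
Essential: 00-00, 01001, 1-1-1, 10-01, 110-0

YES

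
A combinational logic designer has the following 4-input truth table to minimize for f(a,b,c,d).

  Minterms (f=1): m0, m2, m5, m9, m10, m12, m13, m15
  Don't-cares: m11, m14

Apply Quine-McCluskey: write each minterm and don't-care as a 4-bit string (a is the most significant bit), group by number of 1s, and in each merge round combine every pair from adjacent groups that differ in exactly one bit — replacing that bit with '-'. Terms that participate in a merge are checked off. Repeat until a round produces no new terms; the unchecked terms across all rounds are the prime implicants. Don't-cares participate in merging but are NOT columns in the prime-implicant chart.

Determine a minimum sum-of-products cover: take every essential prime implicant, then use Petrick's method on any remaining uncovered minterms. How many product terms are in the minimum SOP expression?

size-2^0 implicants → 0000(✓)  0010(✓)  0101(✓)  1001(✓)  1010(✓)  1011(✓)  1100(✓)  1101(✓)  1110(✓)  1111(✓)
size-2^1 implicants → -010  -101  00-0  1-01(✓)  1-10(✓)  1-11(✓)  10-1(✓)  101-(✓)  11-0(✓)  11-1(✓)  110-(✓)  111-(✓)
size-2^2 implicants → 1--1  1-1-  11--
Unchecked terms (primes): -010, -101, 00-0, 1--1, 1-1-, 11--
Minterm coverage:
  m0 ⊆ 00-0 [E]
  m2 ⊆ -010,00-0
  m5 ⊆ -101 [E]
  m9 ⊆ 1--1 [E]
  m10 ⊆ -010,1-1-
  m12 ⊆ 11-- [E]
  m13 ⊆ -101,1--1,11--
  m15 ⊆ 1--1,1-1-,11--
E = {-101, 00-0, 1--1, 11--}
Petrick residual → -010
Cover = b'cd' + bc'd + a'b'd' + ad + ab  |cover|=5

5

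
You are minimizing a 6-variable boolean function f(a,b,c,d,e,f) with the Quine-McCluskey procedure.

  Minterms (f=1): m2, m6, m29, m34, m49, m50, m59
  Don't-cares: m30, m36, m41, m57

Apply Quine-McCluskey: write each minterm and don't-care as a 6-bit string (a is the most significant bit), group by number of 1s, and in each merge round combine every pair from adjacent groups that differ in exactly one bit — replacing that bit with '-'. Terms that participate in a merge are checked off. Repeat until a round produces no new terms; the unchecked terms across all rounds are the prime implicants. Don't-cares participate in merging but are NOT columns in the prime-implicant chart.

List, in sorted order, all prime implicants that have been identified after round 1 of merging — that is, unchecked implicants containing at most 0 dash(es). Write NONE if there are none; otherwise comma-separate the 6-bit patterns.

011101, 011110, 100100

[col 0] 000010*, 000110*, 011101, 011110, 100010*, 100100, 101001*, 110001*, 110010*, 111001*, 111011*
[col 1] -00010, 000-10, 1-0010, 1-1001, 11-001, 1110-1
Prime implicants: -00010, 000-10, 011101, 011110, 1-0010, 1-1001, 100100, 11-001, 1110-1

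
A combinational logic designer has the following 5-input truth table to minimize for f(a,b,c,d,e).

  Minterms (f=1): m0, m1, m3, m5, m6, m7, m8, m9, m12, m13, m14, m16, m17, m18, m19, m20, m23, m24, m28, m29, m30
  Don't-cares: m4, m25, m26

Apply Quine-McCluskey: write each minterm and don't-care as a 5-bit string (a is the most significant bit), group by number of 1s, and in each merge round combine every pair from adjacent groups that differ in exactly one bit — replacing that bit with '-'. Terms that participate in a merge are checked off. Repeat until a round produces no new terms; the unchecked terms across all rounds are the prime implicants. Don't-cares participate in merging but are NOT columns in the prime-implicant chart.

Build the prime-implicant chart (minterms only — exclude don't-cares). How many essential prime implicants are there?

[col 0] 00000*, 00001*, 00011*, 00100*, 00101*, 00110*, 00111*, 01000*, 01001*, 01100*, 01101*, 01110*, 10000*, 10001*, 10010*, 10011*, 10100*, 10111*, 11000*, 11001*, 11010*, 11100*, 11101*, 11110*
[col 1] -0000*, -0001*, -0011*, -0100*, -0111*, -1000*, -1001*, -1100*, -1101*, -1110*, 0-000*, 0-001*, 0-100*, 0-101*, 0-110*, 00-00*, 00-01*, 00-11*, 000-1*, 0000-*, 001-0*, 001-1*, 0010-*, 0011-*, 01-00*, 01-01*, 0100-*, 011-0*, 0110-*, 1-000*, 1-001*, 1-010*, 1-100*, 10-00*, 10-11*, 100-0*, 100-1*, 1000-*, 1001-*, 11-00*, 11-01*, 11-10*, 110-0*, 1100-*, 111-0*, 1110-*
[col 2] --000*, --001*, --100*, -0-00*, -0-11, -00-1, -000-*, -1-00*, -1-01*, -100-*, -11-0, -110-*, 0--00*, 0--01*, 0-00-*, 0-1-0, 0-10-*, 00--1, 00-0-*, 001--, 01-0-*, 1--00*, 1-0-0, 1-00-*, 100--, 11--0, 11-0-*
[col 3] ---00, --00-, -1-0-, 0--0-
Prime implicants: ---00, --00-, -0-11, -00-1, -1-0-, -11-0, 0--0-, 0-1-0, 00--1, 001--, 1-0-0, 100--, 11--0
PI chart (minterm → PIs covering it):
  0 | ---00,--00-,0--0-
  1 | --00-,-00-1,0--0-,00--1
  3 | -0-11,-00-1,00--1
  5 | 0--0-,00--1,001--
  6 | 0-1-0,001--
  7 | -0-11,00--1,001--
  8 | ---00,--00-,-1-0-,0--0-
  9 | --00-,-1-0-,0--0-
  12 | ---00,-1-0-,-11-0,0--0-,0-1-0
  13 | -1-0-,0--0-
  14 | -11-0,0-1-0
  16 | ---00,--00-,1-0-0,100--
  17 | --00-,-00-1,100--
  18 | 1-0-0,100--
  19 | -0-11,-00-1,100--
  20 | ---00  (sole → essential)
  23 | -0-11  (sole → essential)
  24 | ---00,--00-,-1-0-,1-0-0,11--0
  28 | ---00,-1-0-,-11-0,11--0
  29 | -1-0-  (sole → essential)
  30 | -11-0,11--0
Essential prime implicants: ---00, -0-11, -1-0-

3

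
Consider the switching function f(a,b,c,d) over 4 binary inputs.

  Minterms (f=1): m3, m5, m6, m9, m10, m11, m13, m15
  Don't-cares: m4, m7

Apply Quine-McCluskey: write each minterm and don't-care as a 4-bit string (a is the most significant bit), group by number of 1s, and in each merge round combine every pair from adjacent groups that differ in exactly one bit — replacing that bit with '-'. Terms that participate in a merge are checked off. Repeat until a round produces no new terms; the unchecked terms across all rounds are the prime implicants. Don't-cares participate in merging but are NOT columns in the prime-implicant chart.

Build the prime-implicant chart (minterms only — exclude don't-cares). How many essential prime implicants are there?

[col 0] 0011*, 0100*, 0101*, 0110*, 0111*, 1001*, 1010*, 1011*, 1101*, 1111*
[col 1] -011*, -101*, -111*, 0-11*, 01-0*, 01-1*, 010-*, 011-*, 1-01*, 1-11*, 10-1*, 101-, 11-1*
[col 2] --11, -1-1, 01--, 1--1
Prime implicants: --11, -1-1, 01--, 1--1, 101-
PI chart (minterm → PIs covering it):
  3 | --11  (sole → essential)
  5 | -1-1,01--
  6 | 01--  (sole → essential)
  9 | 1--1  (sole → essential)
  10 | 101-  (sole → essential)
  11 | --11,1--1,101-
  13 | -1-1,1--1
  15 | --11,-1-1,1--1
Essential prime implicants: --11, 01--, 1--1, 101-

4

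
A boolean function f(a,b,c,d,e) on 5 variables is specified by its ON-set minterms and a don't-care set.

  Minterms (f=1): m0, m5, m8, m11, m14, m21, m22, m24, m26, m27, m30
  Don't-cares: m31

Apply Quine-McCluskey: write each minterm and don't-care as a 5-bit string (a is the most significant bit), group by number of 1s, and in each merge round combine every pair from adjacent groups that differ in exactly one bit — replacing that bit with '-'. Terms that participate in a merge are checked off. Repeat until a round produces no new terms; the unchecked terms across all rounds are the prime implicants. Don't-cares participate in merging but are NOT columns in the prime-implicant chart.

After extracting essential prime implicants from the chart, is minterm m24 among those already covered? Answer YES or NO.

NO

size-2^0 implicants → 00000(✓)  00101(✓)  01000(✓)  01011(✓)  01110(✓)  10101(✓)  10110(✓)  11000(✓)  11010(✓)  11011(✓)  11110(✓)  11111(✓)
size-2^1 implicants → -0101  -1000  -1011  -1110  0-000  1-110  11-10(✓)  11-11(✓)  110-0  1101-(✓)  1111-(✓)
size-2^2 implicants → 11-1-
Unchecked terms (primes): -0101, -1000, -1011, -1110, 0-000, 1-110, 11-1-, 110-0
Minterm coverage:
  m0 ⊆ 0-000 [E]
  m5 ⊆ -0101 [E]
  m8 ⊆ -1000,0-000
  m11 ⊆ -1011 [E]
  m14 ⊆ -1110 [E]
  m21 ⊆ -0101 [E]
  m22 ⊆ 1-110 [E]
  m24 ⊆ -1000,110-0
  m26 ⊆ 11-1-,110-0
  m27 ⊆ -1011,11-1-
  m30 ⊆ -1110,1-110,11-1-
E = {-0101, -1011, -1110, 0-000, 1-110}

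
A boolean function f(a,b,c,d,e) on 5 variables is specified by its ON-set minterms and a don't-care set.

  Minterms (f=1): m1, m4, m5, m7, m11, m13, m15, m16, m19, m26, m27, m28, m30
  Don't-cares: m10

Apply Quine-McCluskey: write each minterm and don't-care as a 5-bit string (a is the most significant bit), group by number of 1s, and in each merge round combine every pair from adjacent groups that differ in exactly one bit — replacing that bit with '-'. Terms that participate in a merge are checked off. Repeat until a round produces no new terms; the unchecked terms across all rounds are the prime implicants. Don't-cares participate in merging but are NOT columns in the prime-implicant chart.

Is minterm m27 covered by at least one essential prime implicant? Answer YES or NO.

YES

size-2^0 implicants → 00001(✓)  00100(✓)  00101(✓)  00111(✓)  01010(✓)  01011(✓)  01101(✓)  01111(✓)  10000  10011(✓)  11010(✓)  11011(✓)  11100(✓)  11110(✓)
size-2^1 implicants → -1010(✓)  -1011(✓)  0-101(✓)  0-111(✓)  00-01  001-1(✓)  0010-  01-11  0101-(✓)  011-1(✓)  1-011  11-10  1101-(✓)  111-0
size-2^2 implicants → -101-  0-1-1
Unchecked terms (primes): -101-, 0-1-1, 00-01, 0010-, 01-11, 1-011, 10000, 11-10, 111-0
Minterm coverage:
  m1 ⊆ 00-01 [E]
  m4 ⊆ 0010- [E]
  m5 ⊆ 0-1-1,00-01,0010-
  m7 ⊆ 0-1-1 [E]
  m11 ⊆ -101-,01-11
  m13 ⊆ 0-1-1 [E]
  m15 ⊆ 0-1-1,01-11
  m16 ⊆ 10000 [E]
  m19 ⊆ 1-011 [E]
  m26 ⊆ -101-,11-10
  m27 ⊆ -101-,1-011
  m28 ⊆ 111-0 [E]
  m30 ⊆ 11-10,111-0
E = {0-1-1, 00-01, 0010-, 1-011, 10000, 111-0}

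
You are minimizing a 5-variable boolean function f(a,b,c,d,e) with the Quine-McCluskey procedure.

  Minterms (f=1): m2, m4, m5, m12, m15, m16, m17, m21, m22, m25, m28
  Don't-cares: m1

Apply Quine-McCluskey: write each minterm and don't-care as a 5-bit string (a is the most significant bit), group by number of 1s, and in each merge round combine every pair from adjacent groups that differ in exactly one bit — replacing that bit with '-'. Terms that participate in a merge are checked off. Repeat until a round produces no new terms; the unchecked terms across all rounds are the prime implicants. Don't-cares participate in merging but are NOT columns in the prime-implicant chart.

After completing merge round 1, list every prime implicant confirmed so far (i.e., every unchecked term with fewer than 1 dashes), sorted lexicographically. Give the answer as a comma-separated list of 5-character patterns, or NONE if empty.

[col 0] 00001*, 00010, 00100*, 00101*, 01100*, 01111, 10000*, 10001*, 10101*, 10110, 11001*, 11100*
[col 1] -0001*, -0101*, -1100, 0-100, 00-01*, 0010-, 1-001, 10-01*, 1000-
[col 2] -0-01
Prime implicants: -0-01, -1100, 0-100, 00010, 0010-, 01111, 1-001, 1000-, 10110

00010, 01111, 10110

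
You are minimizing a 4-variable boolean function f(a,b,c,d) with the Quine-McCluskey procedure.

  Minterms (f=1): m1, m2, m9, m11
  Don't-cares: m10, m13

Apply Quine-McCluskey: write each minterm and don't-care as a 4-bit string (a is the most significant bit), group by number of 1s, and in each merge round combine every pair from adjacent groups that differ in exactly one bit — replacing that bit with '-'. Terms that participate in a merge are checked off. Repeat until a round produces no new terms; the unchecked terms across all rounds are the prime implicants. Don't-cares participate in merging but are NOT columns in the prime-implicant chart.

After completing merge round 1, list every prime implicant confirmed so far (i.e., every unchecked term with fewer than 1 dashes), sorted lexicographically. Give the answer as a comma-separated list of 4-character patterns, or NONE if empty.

size-2^0 implicants → 0001(✓)  0010(✓)  1001(✓)  1010(✓)  1011(✓)  1101(✓)
size-2^1 implicants → -001  -010  1-01  10-1  101-
Unchecked terms (primes): -001, -010, 1-01, 10-1, 101-

NONE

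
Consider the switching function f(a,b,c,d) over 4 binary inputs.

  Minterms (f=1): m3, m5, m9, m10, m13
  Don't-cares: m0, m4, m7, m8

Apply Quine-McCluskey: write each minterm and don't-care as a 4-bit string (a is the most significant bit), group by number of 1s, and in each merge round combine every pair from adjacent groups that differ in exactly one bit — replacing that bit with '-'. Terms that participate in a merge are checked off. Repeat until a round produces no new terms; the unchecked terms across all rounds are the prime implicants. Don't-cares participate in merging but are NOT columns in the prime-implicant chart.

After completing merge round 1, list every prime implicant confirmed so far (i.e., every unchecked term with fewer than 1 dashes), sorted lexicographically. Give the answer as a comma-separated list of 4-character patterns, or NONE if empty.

Round 0: 0000✓ 0011✓ 0100✓ 0101✓ 0111✓ 1000✓ 1001✓ 1010✓ 1101✓
Round 1: -000 -101 0-00 0-11 01-1 010- 1-01 10-0 100-
PIs = {-000, -101, 0-00, 0-11, 01-1, 010-, 1-01, 10-0, 100-}

NONE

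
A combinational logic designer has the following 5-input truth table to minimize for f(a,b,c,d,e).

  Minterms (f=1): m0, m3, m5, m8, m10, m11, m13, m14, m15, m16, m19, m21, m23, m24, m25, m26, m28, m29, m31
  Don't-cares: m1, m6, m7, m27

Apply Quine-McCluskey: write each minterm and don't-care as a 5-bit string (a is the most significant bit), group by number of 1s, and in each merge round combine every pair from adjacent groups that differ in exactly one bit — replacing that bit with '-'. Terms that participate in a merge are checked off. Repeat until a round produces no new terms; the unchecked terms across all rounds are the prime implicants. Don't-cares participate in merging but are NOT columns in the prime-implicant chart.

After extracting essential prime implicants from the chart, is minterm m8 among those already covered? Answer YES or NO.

Round 0: 00000✓ 00001✓ 00011✓ 00101✓ 00110✓ 00111✓ 01000✓ 01010✓ 01011✓ 01101✓ 01110✓ 01111✓ 10000✓ 10011✓ 10101✓ 10111✓ 11000✓ 11001✓ 11010✓ 11011✓ 11100✓ 11101✓ 11111✓
Round 1: -0000✓ -0011✓ -0101✓ -0111✓ -1000✓ -1010✓ -1011✓ -1101✓ -1111✓ 0-000✓ 0-011✓ 0-101✓ 0-110✓ 0-111✓ 00-01✓ 00-11✓ 000-1✓ 0000- 001-1✓ 0011-✓ 01-10✓ 01-11✓ 010-0✓ 0101-✓ 011-1✓ 0111-✓ 1-000✓ 1-011✓ 1-101✓ 1-111✓ 10-11✓ 101-1✓ 11-00✓ 11-01✓ 11-11✓ 110-0✓ 110-1✓ 1100-✓ 1101-✓ 111-1✓ 1110-✓
Round 2: --000 --011✓ --101✓ --111✓ -0-11✓ -01-1✓ -1-11✓ -10-0 -101- -11-1✓ 0--11✓ 0-1-1✓ 0-11- 00--1 01-1- 1--11✓ 1-1-1✓ 11--1 11-0- 110--
Round 3: ---11 --1-1
PIs = {---11, --000, --1-1, -10-0, -101-, 0-11-, 00--1, 0000-, 01-1-, 11--1, 11-0-, 110--}
Coverage chart:
  m0: --000,0000-
  m3: ---11,00--1
  m5: --1-1,00--1
  m8: --000,-10-0
  m10: -10-0,-101-,01-1-
  m11: ---11,-101-,01-1-
  m13: --1-1 ←essential
  m14: 0-11-,01-1-
  m15: ---11,--1-1,0-11-,01-1-
  m16: --000 ←essential
  m19: ---11 ←essential
  m21: --1-1 ←essential
  m23: ---11,--1-1
  m24: --000,-10-0,11-0-,110--
  m25: 11--1,11-0-,110--
  m26: -10-0,-101-,110--
  m28: 11-0- ←essential
  m29: --1-1,11--1,11-0-
  m31: ---11,--1-1,11--1
Essential: ---11, --000, --1-1, 11-0-

YES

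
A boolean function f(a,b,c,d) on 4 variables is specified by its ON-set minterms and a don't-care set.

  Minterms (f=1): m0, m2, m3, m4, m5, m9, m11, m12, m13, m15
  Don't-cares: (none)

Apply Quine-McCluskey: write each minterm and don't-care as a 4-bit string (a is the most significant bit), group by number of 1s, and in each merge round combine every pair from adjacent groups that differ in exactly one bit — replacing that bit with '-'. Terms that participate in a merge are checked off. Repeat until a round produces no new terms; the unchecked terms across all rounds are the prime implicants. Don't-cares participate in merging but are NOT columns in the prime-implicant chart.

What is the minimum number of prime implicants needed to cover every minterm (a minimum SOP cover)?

[col 0] 0000*, 0010*, 0011*, 0100*, 0101*, 1001*, 1011*, 1100*, 1101*, 1111*
[col 1] -011, -100*, -101*, 0-00, 00-0, 001-, 010-*, 1-01*, 1-11*, 10-1*, 11-1*, 110-*
[col 2] -10-, 1--1
Prime implicants: -011, -10-, 0-00, 00-0, 001-, 1--1
PI chart (minterm → PIs covering it):
  0 | 0-00,00-0
  2 | 00-0,001-
  3 | -011,001-
  4 | -10-,0-00
  5 | -10-  (sole → essential)
  9 | 1--1  (sole → essential)
  11 | -011,1--1
  12 | -10-  (sole → essential)
  13 | -10-,1--1
  15 | 1--1  (sole → essential)
Essential prime implicants: -10-, 1--1
Petrick residual → -011, 00-0
Minimum SOP uses 4 PIs: b'cd + bc' + a'b'd' + ad

4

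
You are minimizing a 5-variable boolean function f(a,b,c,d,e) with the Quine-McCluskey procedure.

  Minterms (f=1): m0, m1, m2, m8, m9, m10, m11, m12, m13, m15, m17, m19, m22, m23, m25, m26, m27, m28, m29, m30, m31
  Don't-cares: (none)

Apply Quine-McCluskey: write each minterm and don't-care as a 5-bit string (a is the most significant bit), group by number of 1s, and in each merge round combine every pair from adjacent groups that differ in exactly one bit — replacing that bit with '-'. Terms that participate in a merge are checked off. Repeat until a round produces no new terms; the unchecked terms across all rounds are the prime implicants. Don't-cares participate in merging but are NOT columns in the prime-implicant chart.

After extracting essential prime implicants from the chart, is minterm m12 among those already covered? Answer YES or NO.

[col 0] 00000*, 00001*, 00010*, 01000*, 01001*, 01010*, 01011*, 01100*, 01101*, 01111*, 10001*, 10011*, 10110*, 10111*, 11001*, 11010*, 11011*, 11100*, 11101*, 11110*, 11111*
[col 1] -0001*, -1001*, -1010*, -1011*, -1100*, -1101*, -1111*, 0-000*, 0-001*, 0-010*, 000-0*, 0000-*, 01-00*, 01-01*, 01-11*, 010-0*, 010-1*, 0100-*, 0101-*, 011-1*, 0110-*, 1-001*, 1-011*, 1-110*, 1-111*, 10-11*, 100-1*, 1011-*, 11-01*, 11-10*, 11-11*, 110-1*, 1101-*, 111-0*, 111-1*, 1110-*, 1111-*
[col 2] --001, -1-01*, -1-11*, -10-1*, -101-, -11-1*, -110-, 0-0-0, 0-00-, 01--1*, 01-0-, 010--, 1--11, 1-0-1, 1-11-, 11--1*, 11-1-, 111--
[col 3] -1--1
Prime implicants: --001, -1--1, -101-, -110-, 0-0-0, 0-00-, 01-0-, 010--, 1--11, 1-0-1, 1-11-, 11-1-, 111--
PI chart (minterm → PIs covering it):
  0 | 0-0-0,0-00-
  1 | --001,0-00-
  2 | 0-0-0  (sole → essential)
  8 | 0-0-0,0-00-,01-0-,010--
  9 | --001,-1--1,0-00-,01-0-,010--
  10 | -101-,0-0-0,010--
  11 | -1--1,-101-,010--
  12 | -110-,01-0-
  13 | -1--1,-110-,01-0-
  15 | -1--1  (sole → essential)
  17 | --001,1-0-1
  19 | 1--11,1-0-1
  22 | 1-11-  (sole → essential)
  23 | 1--11,1-11-
  25 | --001,-1--1,1-0-1
  26 | -101-,11-1-
  27 | -1--1,-101-,1--11,1-0-1,11-1-
  28 | -110-,111--
  29 | -1--1,-110-,111--
  30 | 1-11-,11-1-,111--
  31 | -1--1,1--11,1-11-,11-1-,111--
Essential prime implicants: -1--1, 0-0-0, 1-11-

NO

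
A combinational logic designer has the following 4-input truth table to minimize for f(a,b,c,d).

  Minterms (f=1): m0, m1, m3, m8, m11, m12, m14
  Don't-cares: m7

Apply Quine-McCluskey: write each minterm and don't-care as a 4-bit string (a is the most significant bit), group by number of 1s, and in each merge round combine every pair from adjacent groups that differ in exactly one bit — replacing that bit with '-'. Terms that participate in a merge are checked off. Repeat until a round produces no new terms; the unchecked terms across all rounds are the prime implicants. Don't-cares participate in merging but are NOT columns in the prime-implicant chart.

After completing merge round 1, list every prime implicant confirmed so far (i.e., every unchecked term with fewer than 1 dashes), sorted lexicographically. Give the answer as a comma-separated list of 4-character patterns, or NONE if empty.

NONE

size-2^0 implicants → 0000(✓)  0001(✓)  0011(✓)  0111(✓)  1000(✓)  1011(✓)  1100(✓)  1110(✓)
size-2^1 implicants → -000  -011  0-11  00-1  000-  1-00  11-0
Unchecked terms (primes): -000, -011, 0-11, 00-1, 000-, 1-00, 11-0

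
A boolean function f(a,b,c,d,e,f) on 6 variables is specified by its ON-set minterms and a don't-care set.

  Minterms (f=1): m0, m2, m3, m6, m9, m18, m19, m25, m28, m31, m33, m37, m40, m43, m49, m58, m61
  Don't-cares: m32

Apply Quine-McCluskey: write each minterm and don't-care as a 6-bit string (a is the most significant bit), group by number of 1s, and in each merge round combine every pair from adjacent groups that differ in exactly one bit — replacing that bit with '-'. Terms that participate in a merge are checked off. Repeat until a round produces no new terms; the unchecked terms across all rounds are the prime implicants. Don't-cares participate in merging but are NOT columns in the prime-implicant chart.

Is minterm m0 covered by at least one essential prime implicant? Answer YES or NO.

[col 0] 000000*, 000010*, 000011*, 000110*, 001001*, 010010*, 010011*, 011001*, 011100, 011111, 100000*, 100001*, 100101*, 101000*, 101011, 110001*, 111010, 111101
[col 1] -00000, 0-0010*, 0-0011*, 0-1001, 000-10, 0000-0, 00001-*, 01001-*, 1-0001, 10-000, 100-01, 10000-
[col 2] 0-001-
Prime implicants: -00000, 0-001-, 0-1001, 000-10, 0000-0, 011100, 011111, 1-0001, 10-000, 100-01, 10000-, 101011, 111010, 111101
PI chart (minterm → PIs covering it):
  0 | -00000,0000-0
  2 | 0-001-,000-10,0000-0
  3 | 0-001-  (sole → essential)
  6 | 000-10  (sole → essential)
  9 | 0-1001  (sole → essential)
  18 | 0-001-  (sole → essential)
  19 | 0-001-  (sole → essential)
  25 | 0-1001  (sole → essential)
  28 | 011100  (sole → essential)
  31 | 011111  (sole → essential)
  33 | 1-0001,100-01,10000-
  37 | 100-01  (sole → essential)
  40 | 10-000  (sole → essential)
  43 | 101011  (sole → essential)
  49 | 1-0001  (sole → essential)
  58 | 111010  (sole → essential)
  61 | 111101  (sole → essential)
Essential prime implicants: 0-001-, 0-1001, 000-10, 011100, 011111, 1-0001, 10-000, 100-01, 101011, 111010, 111101

NO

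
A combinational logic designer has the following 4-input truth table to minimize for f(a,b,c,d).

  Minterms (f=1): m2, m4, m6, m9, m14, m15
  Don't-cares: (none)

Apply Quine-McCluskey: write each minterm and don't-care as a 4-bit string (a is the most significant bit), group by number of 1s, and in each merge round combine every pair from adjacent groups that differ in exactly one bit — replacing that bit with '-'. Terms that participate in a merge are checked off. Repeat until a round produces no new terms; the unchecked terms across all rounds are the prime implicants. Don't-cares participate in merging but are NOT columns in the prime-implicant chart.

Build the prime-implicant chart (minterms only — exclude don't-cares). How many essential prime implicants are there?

size-2^0 implicants → 0010(✓)  0100(✓)  0110(✓)  1001  1110(✓)  1111(✓)
size-2^1 implicants → -110  0-10  01-0  111-
Unchecked terms (primes): -110, 0-10, 01-0, 1001, 111-
Minterm coverage:
  m2 ⊆ 0-10 [E]
  m4 ⊆ 01-0 [E]
  m6 ⊆ -110,0-10,01-0
  m9 ⊆ 1001 [E]
  m14 ⊆ -110,111-
  m15 ⊆ 111- [E]
E = {0-10, 01-0, 1001, 111-}

4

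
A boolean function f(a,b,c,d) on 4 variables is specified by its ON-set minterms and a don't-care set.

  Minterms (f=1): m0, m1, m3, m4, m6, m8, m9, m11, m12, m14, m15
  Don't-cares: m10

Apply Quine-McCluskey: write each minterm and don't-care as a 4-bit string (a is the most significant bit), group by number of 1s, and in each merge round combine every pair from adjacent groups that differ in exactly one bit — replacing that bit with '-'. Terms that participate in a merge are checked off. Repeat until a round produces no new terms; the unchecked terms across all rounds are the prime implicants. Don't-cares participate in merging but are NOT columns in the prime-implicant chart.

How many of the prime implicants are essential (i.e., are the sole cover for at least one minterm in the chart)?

3

[col 0] 0000*, 0001*, 0011*, 0100*, 0110*, 1000*, 1001*, 1010*, 1011*, 1100*, 1110*, 1111*
[col 1] -000*, -001*, -011*, -100*, -110*, 0-00*, 00-1*, 000-*, 01-0*, 1-00*, 1-10*, 1-11*, 10-0*, 10-1*, 100-*, 101-*, 11-0*, 111-*
[col 2] --00, -0-1, -00-, -1-0, 1--0, 1-1-, 10--
Prime implicants: --00, -0-1, -00-, -1-0, 1--0, 1-1-, 10--
PI chart (minterm → PIs covering it):
  0 | --00,-00-
  1 | -0-1,-00-
  3 | -0-1  (sole → essential)
  4 | --00,-1-0
  6 | -1-0  (sole → essential)
  8 | --00,-00-,1--0,10--
  9 | -0-1,-00-,10--
  11 | -0-1,1-1-,10--
  12 | --00,-1-0,1--0
  14 | -1-0,1--0,1-1-
  15 | 1-1-  (sole → essential)
Essential prime implicants: -0-1, -1-0, 1-1-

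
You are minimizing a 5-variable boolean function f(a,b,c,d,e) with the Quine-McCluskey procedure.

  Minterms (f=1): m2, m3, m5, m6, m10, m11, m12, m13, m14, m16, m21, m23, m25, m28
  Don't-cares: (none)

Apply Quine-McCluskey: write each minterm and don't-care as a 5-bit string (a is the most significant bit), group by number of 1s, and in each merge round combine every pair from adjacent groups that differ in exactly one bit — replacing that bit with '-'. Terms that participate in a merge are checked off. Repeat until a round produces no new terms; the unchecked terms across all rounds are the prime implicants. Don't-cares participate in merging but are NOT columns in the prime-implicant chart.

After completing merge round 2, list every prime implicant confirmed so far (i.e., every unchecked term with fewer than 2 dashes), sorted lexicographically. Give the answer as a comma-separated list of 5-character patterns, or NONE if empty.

Round 0: 00010✓ 00011✓ 00101✓ 00110✓ 01010✓ 01011✓ 01100✓ 01101✓ 01110✓ 10000 10101✓ 10111✓ 11001 11100✓
Round 1: -0101 -1100 0-010✓ 0-011✓ 0-101 0-110✓ 00-10✓ 0001-✓ 01-10✓ 0101-✓ 011-0 0110- 101-1
Round 2: 0--10 0-01-
PIs = {-0101, -1100, 0--10, 0-01-, 0-101, 011-0, 0110-, 10000, 101-1, 11001}

-0101, -1100, 0-101, 011-0, 0110-, 10000, 101-1, 11001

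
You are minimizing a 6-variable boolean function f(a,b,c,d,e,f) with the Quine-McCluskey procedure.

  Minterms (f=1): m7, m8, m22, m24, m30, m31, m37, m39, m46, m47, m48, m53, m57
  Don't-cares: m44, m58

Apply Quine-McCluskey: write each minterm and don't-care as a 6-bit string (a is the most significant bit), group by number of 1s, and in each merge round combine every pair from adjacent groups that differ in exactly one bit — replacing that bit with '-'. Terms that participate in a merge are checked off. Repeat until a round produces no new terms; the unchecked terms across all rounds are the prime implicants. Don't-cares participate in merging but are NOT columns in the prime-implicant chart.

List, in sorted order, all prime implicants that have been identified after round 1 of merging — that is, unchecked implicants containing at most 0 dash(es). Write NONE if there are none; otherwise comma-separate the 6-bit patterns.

110000, 111001, 111010

Round 0: 000111✓ 001000✓ 010110✓ 011000✓ 011110✓ 011111✓ 100101✓ 100111✓ 101100✓ 101110✓ 101111✓ 110000 110101✓ 111001 111010
Round 1: -00111 0-1000 01-110 01111- 1-0101 10-111 1001-1 1011-0 10111-
PIs = {-00111, 0-1000, 01-110, 01111-, 1-0101, 10-111, 1001-1, 1011-0, 10111-, 110000, 111001, 111010}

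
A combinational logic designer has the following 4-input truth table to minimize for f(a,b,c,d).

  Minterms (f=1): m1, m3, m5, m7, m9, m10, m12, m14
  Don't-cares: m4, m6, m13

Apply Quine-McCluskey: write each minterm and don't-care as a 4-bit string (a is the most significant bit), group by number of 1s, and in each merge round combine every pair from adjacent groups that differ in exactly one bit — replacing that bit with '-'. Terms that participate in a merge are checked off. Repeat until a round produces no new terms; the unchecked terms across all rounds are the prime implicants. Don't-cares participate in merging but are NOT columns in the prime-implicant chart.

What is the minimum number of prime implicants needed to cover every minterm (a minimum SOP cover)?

Round 0: 0001✓ 0011✓ 0100✓ 0101✓ 0110✓ 0111✓ 1001✓ 1010✓ 1100✓ 1101✓ 1110✓
Round 1: -001✓ -100✓ -101✓ -110✓ 0-01✓ 0-11✓ 00-1✓ 01-0✓ 01-1✓ 010-✓ 011-✓ 1-01✓ 1-10 11-0✓ 110-✓
Round 2: --01 -1-0 -10- 0--1 01--
PIs = {--01, -1-0, -10-, 0--1, 01--, 1-10}
Coverage chart:
  m1: --01,0--1
  m3: 0--1 ←essential
  m5: --01,-10-,0--1,01--
  m7: 0--1,01--
  m9: --01 ←essential
  m10: 1-10 ←essential
  m12: -1-0,-10-
  m14: -1-0,1-10
Essential: --01, 0--1, 1-10
Petrick residual → -1-0
Min cover (4 terms): c'd + bd' + a'd + acd'

4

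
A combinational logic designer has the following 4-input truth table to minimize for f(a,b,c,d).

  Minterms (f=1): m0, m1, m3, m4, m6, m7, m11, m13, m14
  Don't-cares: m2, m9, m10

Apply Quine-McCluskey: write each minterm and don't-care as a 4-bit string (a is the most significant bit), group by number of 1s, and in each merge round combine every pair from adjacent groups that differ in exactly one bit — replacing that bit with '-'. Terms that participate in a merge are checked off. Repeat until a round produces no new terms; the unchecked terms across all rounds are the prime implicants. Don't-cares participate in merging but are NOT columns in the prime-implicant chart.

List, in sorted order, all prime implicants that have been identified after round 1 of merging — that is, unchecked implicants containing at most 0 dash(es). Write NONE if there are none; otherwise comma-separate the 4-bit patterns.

size-2^0 implicants → 0000(✓)  0001(✓)  0010(✓)  0011(✓)  0100(✓)  0110(✓)  0111(✓)  1001(✓)  1010(✓)  1011(✓)  1101(✓)  1110(✓)
size-2^1 implicants → -001(✓)  -010(✓)  -011(✓)  -110(✓)  0-00(✓)  0-10(✓)  0-11(✓)  00-0(✓)  00-1(✓)  000-(✓)  001-(✓)  01-0(✓)  011-(✓)  1-01  1-10(✓)  10-1(✓)  101-(✓)
size-2^2 implicants → --10  -0-1  -01-  0--0  0-1-  00--
Unchecked terms (primes): --10, -0-1, -01-, 0--0, 0-1-, 00--, 1-01

NONE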